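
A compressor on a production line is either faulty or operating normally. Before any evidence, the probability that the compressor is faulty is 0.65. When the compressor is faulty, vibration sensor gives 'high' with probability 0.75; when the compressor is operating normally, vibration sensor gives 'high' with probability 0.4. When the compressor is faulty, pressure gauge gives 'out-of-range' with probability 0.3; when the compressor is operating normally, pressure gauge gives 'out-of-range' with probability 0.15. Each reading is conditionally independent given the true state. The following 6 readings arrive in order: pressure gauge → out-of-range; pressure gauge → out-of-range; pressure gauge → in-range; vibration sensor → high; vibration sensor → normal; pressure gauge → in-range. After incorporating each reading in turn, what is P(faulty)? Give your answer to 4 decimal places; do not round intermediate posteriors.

After pressure gauge='out-of-range': P(faulty) = 0.3·0.6500 / (0.3·0.6500 + 0.15·0.3500) ≈ 0.7879
After pressure gauge='out-of-range': P(faulty) = 0.3·0.7879 / (0.3·0.7879 + 0.15·0.2121) ≈ 0.8814
After pressure gauge='in-range': P(faulty) = 0.7·0.8814 / (0.7·0.8814 + 0.85·0.1186) ≈ 0.8595
After vibration sensor='high': P(faulty) = 0.75·0.8595 / (0.75·0.8595 + 0.4·0.1405) ≈ 0.9198
After vibration sensor='normal': P(faulty) = 0.25·0.9198 / (0.25·0.9198 + 0.6·0.0802) ≈ 0.8270
After pressure gauge='in-range': P(faulty) = 0.7·0.8270 / (0.7·0.8270 + 0.85·0.1730) ≈ 0.7974

0.7974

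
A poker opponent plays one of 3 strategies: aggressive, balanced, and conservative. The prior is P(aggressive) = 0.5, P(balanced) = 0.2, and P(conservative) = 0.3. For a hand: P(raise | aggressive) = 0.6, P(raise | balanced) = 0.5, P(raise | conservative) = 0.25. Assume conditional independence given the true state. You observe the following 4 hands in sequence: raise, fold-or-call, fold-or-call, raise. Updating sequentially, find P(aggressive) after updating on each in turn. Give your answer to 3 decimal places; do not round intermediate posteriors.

Apply Bayes' rule sequentially, carrying P(aggressive) forward.
After 'raise': normaliser = 0.6·0.5000 + 0.5·0.2000 + 0.25·0.3000; P(aggressive) ≈ 0.6316, P(balanced) ≈ 0.2105, P(conservative) ≈ 0.1579
After 'fold-or-call': normaliser = 0.4·0.6316 + 0.5·0.2105 + 0.75·0.1579; P(aggressive) ≈ 0.5304, P(balanced) ≈ 0.2210, P(conservative) ≈ 0.2486
After 'fold-or-call': normaliser = 0.4·0.5304 + 0.5·0.2210 + 0.75·0.2486; P(aggressive) ≈ 0.4167, P(balanced) ≈ 0.2170, P(conservative) ≈ 0.3663
After 'raise': normaliser = 0.6·0.4167 + 0.5·0.2170 + 0.25·0.3663; P(aggressive) ≈ 0.5555, P(balanced) ≈ 0.2411, P(conservative) ≈ 0.2034

0.555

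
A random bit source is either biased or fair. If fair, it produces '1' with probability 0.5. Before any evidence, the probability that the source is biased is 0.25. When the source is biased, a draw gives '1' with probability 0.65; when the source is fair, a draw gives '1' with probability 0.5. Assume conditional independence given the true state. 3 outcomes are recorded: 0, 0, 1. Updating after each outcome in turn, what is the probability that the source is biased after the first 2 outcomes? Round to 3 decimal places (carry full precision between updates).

Apply Bayes' rule sequentially, carrying P(biased) forward.
After '0': P(biased) = 0.35·0.2500 / (0.35·0.2500 + 0.5·0.7500) ≈ 0.1892
After '0': P(biased) = 0.35·0.1892 / (0.35·0.1892 + 0.5·0.8108) ≈ 0.1404

0.140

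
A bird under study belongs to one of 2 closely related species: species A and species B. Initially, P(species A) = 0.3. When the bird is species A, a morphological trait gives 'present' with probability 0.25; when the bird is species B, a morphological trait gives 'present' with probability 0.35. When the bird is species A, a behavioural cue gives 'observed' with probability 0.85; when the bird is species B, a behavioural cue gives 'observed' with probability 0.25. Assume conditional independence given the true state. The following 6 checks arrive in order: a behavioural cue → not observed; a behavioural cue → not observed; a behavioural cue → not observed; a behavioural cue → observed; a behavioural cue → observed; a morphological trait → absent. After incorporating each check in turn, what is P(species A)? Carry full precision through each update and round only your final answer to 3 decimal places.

0.044

After a behavioural cue='not observed': P(species A) = 0.15·0.3000 / (0.15·0.3000 + 0.75·0.7000) ≈ 0.0789
After a behavioural cue='not observed': P(species A) = 0.15·0.0789 / (0.15·0.0789 + 0.75·0.9211) ≈ 0.0169
After a behavioural cue='not observed': P(species A) = 0.15·0.0169 / (0.15·0.0169 + 0.75·0.9831) ≈ 0.0034
After a behavioural cue='observed': P(species A) = 0.85·0.0034 / (0.85·0.0034 + 0.25·0.9966) ≈ 0.0115
After a behavioural cue='observed': P(species A) = 0.85·0.0115 / (0.85·0.0115 + 0.25·0.9885) ≈ 0.0381
After a morphological trait='absent': P(species A) = 0.75·0.0381 / (0.75·0.0381 + 0.65·0.9619) ≈ 0.0437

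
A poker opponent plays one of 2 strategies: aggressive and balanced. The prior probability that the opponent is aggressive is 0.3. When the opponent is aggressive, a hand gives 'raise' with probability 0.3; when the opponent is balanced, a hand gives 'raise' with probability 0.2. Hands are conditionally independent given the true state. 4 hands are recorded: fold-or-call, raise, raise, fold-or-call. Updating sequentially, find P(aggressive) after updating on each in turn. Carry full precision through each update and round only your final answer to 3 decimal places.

0.425

Each posterior becomes the prior for the next update.
After 'fold-or-call': P(aggressive) = 0.7·0.3000 / (0.7·0.3000 + 0.8·0.7000) ≈ 0.2727
After 'raise': P(aggressive) = 0.3·0.2727 / (0.3·0.2727 + 0.2·0.7273) ≈ 0.3600
After 'raise': P(aggressive) = 0.3·0.3600 / (0.3·0.3600 + 0.2·0.6400) ≈ 0.4576
After 'fold-or-call': P(aggressive) = 0.7·0.4576 / (0.7·0.4576 + 0.8·0.5424) ≈ 0.4247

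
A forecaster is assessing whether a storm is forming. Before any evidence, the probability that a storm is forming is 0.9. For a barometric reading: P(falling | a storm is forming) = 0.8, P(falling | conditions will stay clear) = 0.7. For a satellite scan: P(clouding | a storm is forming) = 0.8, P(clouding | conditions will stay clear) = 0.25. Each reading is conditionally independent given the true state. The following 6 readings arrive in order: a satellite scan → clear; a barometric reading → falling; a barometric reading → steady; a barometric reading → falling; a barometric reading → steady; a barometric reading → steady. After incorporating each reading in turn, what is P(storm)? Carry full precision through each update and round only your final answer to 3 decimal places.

0.482

After a satellite scan='clear': P(storm) = 0.2·0.9000 / (0.2·0.9000 + 0.75·0.1000) ≈ 0.7059
After a barometric reading='falling': P(storm) = 0.8·0.7059 / (0.8·0.7059 + 0.7·0.2941) ≈ 0.7328
After a barometric reading='steady': P(storm) = 0.2·0.7328 / (0.2·0.7328 + 0.3·0.2672) ≈ 0.6465
After a barometric reading='falling': P(storm) = 0.8·0.6465 / (0.8·0.6465 + 0.7·0.3535) ≈ 0.6764
After a barometric reading='steady': P(storm) = 0.2·0.6764 / (0.2·0.6764 + 0.3·0.3236) ≈ 0.5821
After a barometric reading='steady': P(storm) = 0.2·0.5821 / (0.2·0.5821 + 0.3·0.4179) ≈ 0.4815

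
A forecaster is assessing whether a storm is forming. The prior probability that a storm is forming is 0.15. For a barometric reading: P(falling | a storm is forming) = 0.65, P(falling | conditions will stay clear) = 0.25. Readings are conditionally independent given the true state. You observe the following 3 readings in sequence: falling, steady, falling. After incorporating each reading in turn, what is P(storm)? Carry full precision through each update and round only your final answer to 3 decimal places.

0.358

Apply Bayes' rule sequentially, carrying P(storm) forward.
After 'falling': P(storm) = 0.65·0.1500 / (0.65·0.1500 + 0.25·0.8500) ≈ 0.3145
After 'steady': P(storm) = 0.35·0.3145 / (0.35·0.3145 + 0.75·0.6855) ≈ 0.1764
After 'falling': P(storm) = 0.65·0.1764 / (0.65·0.1764 + 0.25·0.8236) ≈ 0.3576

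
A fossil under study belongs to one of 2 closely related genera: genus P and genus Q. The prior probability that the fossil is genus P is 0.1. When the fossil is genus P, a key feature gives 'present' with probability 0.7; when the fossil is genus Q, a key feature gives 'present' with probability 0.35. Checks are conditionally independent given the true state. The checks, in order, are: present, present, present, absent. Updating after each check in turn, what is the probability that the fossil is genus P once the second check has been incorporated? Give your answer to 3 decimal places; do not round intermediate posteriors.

After 'present': P(genus P) = 0.7·0.1000 / (0.7·0.1000 + 0.35·0.9000) ≈ 0.1818
After 'present': P(genus P) = 0.7·0.1818 / (0.7·0.1818 + 0.35·0.8182) ≈ 0.3077

0.308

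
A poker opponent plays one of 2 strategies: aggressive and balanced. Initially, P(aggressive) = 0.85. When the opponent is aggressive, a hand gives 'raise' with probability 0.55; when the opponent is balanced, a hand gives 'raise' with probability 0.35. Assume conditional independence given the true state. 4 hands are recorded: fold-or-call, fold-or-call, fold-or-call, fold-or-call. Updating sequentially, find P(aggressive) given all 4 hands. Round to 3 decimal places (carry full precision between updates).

After 'fold-or-call': P(aggressive) = 0.45·0.8500 / (0.45·0.8500 + 0.65·0.1500) ≈ 0.7969
After 'fold-or-call': P(aggressive) = 0.45·0.7969 / (0.45·0.7969 + 0.65·0.2031) ≈ 0.7309
After 'fold-or-call': P(aggressive) = 0.45·0.7309 / (0.45·0.7309 + 0.65·0.2691) ≈ 0.6528
After 'fold-or-call': P(aggressive) = 0.45·0.6528 / (0.45·0.6528 + 0.65·0.3472) ≈ 0.5655

0.566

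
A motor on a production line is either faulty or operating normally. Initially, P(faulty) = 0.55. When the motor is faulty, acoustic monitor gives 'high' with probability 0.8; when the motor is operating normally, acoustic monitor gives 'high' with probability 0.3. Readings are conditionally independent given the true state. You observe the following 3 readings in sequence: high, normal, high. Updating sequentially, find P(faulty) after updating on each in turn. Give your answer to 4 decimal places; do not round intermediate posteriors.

0.7129

After 'high': P(faulty) = 0.8·0.5500 / (0.8·0.5500 + 0.3·0.4500) ≈ 0.7652
After 'normal': P(faulty) = 0.2·0.7652 / (0.2·0.7652 + 0.7·0.2348) ≈ 0.4822
After 'high': P(faulty) = 0.8·0.4822 / (0.8·0.4822 + 0.3·0.5178) ≈ 0.7129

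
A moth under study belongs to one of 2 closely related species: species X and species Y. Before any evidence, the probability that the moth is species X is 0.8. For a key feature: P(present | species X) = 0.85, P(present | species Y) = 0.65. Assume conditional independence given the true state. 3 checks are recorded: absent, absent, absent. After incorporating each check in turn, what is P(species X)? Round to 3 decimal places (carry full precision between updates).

After 'absent': P(species X) = 0.15·0.8000 / (0.15·0.8000 + 0.35·0.2000) ≈ 0.6316
After 'absent': P(species X) = 0.15·0.6316 / (0.15·0.6316 + 0.35·0.3684) ≈ 0.4235
After 'absent': P(species X) = 0.15·0.4235 / (0.15·0.4235 + 0.35·0.5765) ≈ 0.2395

0.239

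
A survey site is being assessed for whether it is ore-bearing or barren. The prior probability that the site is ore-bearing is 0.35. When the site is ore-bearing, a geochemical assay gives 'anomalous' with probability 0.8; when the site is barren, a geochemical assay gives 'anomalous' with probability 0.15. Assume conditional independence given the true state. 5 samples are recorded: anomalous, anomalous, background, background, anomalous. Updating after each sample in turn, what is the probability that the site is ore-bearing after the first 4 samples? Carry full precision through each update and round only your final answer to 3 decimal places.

After 'anomalous': P(ore) = 0.8·0.3500 / (0.8·0.3500 + 0.15·0.6500) ≈ 0.7417
After 'anomalous': P(ore) = 0.8·0.7417 / (0.8·0.7417 + 0.15·0.2583) ≈ 0.9387
After 'background': P(ore) = 0.2·0.9387 / (0.2·0.9387 + 0.85·0.0613) ≈ 0.7828
After 'background': P(ore) = 0.2·0.7828 / (0.2·0.7828 + 0.85·0.2172) ≈ 0.4589

0.459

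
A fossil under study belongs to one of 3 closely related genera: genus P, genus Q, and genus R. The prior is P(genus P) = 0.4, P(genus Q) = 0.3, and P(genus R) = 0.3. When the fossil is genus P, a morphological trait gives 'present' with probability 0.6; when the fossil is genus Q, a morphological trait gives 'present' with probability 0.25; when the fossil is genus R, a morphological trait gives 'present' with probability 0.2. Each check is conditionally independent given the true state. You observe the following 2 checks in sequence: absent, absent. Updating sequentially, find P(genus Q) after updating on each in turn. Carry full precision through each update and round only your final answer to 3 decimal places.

0.397

After 'absent': normaliser = 0.4·0.4000 + 0.75·0.3000 + 0.8·0.3000; P(genus P) ≈ 0.2560, P(genus Q) ≈ 0.3600, P(genus R) ≈ 0.3840
After 'absent': normaliser = 0.4·0.2560 + 0.75·0.3600 + 0.8·0.3840; P(genus P) ≈ 0.1507, P(genus Q) ≈ 0.3973, P(genus R) ≈ 0.4520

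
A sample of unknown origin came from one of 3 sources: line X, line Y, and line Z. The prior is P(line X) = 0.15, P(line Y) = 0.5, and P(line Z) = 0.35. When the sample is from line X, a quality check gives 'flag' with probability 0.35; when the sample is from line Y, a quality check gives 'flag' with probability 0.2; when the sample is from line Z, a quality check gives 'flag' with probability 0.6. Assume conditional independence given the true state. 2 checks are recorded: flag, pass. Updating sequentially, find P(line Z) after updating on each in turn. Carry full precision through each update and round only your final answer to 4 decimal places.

Each posterior becomes the prior for the next update.
After 'flag': normaliser = 0.35·0.1500 + 0.2·0.5000 + 0.6·0.3500; P(line X) ≈ 0.1448, P(line Y) ≈ 0.2759, P(line Z) ≈ 0.5793
After 'pass': normaliser = 0.65·0.1448 + 0.8·0.2759 + 0.4·0.5793; P(line X) ≈ 0.1722, P(line Y) ≈ 0.4038, P(line Z) ≈ 0.4240

0.4240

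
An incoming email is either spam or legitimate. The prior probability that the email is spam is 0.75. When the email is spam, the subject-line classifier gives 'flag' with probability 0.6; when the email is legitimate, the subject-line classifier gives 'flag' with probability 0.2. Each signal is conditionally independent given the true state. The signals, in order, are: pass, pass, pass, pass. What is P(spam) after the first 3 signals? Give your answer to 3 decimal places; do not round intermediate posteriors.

0.273

After 'pass': P(spam) = 0.4·0.7500 / (0.4·0.7500 + 0.8·0.2500) ≈ 0.6000
After 'pass': P(spam) = 0.4·0.6000 / (0.4·0.6000 + 0.8·0.4000) ≈ 0.4286
After 'pass': P(spam) = 0.4·0.4286 / (0.4·0.4286 + 0.8·0.5714) ≈ 0.2727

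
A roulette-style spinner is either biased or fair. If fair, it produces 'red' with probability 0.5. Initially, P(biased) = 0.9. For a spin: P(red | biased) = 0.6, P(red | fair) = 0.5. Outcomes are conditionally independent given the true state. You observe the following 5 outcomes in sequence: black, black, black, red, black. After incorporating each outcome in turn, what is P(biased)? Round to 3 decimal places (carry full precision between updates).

0.816

Each posterior becomes the prior for the next update.
After 'black': P(biased) = 0.4·0.9000 / (0.4·0.9000 + 0.5·0.1000) ≈ 0.8780
After 'black': P(biased) = 0.4·0.8780 / (0.4·0.8780 + 0.5·0.1220) ≈ 0.8521
After 'black': P(biased) = 0.4·0.8521 / (0.4·0.8521 + 0.5·0.1479) ≈ 0.8217
After 'red': P(biased) = 0.6·0.8217 / (0.6·0.8217 + 0.5·0.1783) ≈ 0.8469
After 'black': P(biased) = 0.4·0.8469 / (0.4·0.8469 + 0.5·0.1531) ≈ 0.8156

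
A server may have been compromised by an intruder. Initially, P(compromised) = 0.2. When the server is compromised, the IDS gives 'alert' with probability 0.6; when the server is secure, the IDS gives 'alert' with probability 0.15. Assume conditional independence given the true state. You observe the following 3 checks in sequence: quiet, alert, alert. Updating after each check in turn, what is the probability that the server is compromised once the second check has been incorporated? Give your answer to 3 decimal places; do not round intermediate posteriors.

After 'quiet': P(compromised) = 0.4·0.2000 / (0.4·0.2000 + 0.85·0.8000) ≈ 0.1053
After 'alert': P(compromised) = 0.6·0.1053 / (0.6·0.1053 + 0.15·0.8947) ≈ 0.3200

0.320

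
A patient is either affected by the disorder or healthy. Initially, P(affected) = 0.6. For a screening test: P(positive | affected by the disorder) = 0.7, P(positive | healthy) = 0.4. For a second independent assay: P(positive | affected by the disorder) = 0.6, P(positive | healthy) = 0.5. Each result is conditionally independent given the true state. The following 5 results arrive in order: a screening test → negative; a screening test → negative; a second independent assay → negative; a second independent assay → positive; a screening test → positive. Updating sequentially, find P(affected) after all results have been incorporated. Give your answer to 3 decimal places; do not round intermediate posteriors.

After a screening test='negative': P(affected) = 0.3·0.6000 / (0.3·0.6000 + 0.6·0.4000) ≈ 0.4286
After a screening test='negative': P(affected) = 0.3·0.4286 / (0.3·0.4286 + 0.6·0.5714) ≈ 0.2727
After a second independent assay='negative': P(affected) = 0.4·0.2727 / (0.4·0.2727 + 0.5·0.7273) ≈ 0.2308
After a second independent assay='positive': P(affected) = 0.6·0.2308 / (0.6·0.2308 + 0.5·0.7692) ≈ 0.2647
After a screening test='positive': P(affected) = 0.7·0.2647 / (0.7·0.2647 + 0.4·0.7353) ≈ 0.3865

0.387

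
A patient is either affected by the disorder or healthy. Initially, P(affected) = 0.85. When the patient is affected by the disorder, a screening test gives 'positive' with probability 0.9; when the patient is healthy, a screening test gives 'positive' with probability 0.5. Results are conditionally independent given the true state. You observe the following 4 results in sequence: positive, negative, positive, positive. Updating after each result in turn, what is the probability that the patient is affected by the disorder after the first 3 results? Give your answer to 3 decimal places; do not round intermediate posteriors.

After 'positive': P(affected) = 0.9·0.8500 / (0.9·0.8500 + 0.5·0.1500) ≈ 0.9107
After 'negative': P(affected) = 0.1·0.9107 / (0.1·0.9107 + 0.5·0.0893) ≈ 0.6711
After 'positive': P(affected) = 0.9·0.6711 / (0.9·0.6711 + 0.5·0.3289) ≈ 0.7860

0.786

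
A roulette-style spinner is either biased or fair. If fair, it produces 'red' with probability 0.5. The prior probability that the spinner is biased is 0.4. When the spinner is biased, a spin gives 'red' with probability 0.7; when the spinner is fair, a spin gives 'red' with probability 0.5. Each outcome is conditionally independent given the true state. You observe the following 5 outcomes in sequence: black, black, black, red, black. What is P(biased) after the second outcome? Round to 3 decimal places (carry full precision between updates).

0.194

After 'black': P(biased) = 0.3·0.4000 / (0.3·0.4000 + 0.5·0.6000) ≈ 0.2857
After 'black': P(biased) = 0.3·0.2857 / (0.3·0.2857 + 0.5·0.7143) ≈ 0.1935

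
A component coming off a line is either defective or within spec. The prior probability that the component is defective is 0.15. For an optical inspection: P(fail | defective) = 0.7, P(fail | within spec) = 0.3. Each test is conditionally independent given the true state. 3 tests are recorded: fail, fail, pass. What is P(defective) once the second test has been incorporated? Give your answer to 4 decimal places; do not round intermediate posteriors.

Apply Bayes' rule sequentially, carrying P(defective) forward.
After 'fail': P(defective) = 0.7·0.1500 / (0.7·0.1500 + 0.3·0.8500) ≈ 0.2917
After 'fail': P(defective) = 0.7·0.2917 / (0.7·0.2917 + 0.3·0.7083) ≈ 0.4900

0.4900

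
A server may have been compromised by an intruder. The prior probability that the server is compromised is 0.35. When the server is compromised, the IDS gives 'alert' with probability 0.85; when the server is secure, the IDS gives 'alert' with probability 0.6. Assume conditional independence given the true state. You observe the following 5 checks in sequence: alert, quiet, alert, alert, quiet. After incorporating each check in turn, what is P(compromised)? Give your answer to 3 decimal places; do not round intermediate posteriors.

0.177

After 'alert': P(compromised) = 0.85·0.3500 / (0.85·0.3500 + 0.6·0.6500) ≈ 0.4327
After 'quiet': P(compromised) = 0.15·0.4327 / (0.15·0.4327 + 0.4·0.5673) ≈ 0.2224
After 'alert': P(compromised) = 0.85·0.2224 / (0.85·0.2224 + 0.6·0.7776) ≈ 0.2884
After 'alert': P(compromised) = 0.85·0.2884 / (0.85·0.2884 + 0.6·0.7116) ≈ 0.3647
After 'quiet': P(compromised) = 0.15·0.3647 / (0.15·0.3647 + 0.4·0.6353) ≈ 0.1771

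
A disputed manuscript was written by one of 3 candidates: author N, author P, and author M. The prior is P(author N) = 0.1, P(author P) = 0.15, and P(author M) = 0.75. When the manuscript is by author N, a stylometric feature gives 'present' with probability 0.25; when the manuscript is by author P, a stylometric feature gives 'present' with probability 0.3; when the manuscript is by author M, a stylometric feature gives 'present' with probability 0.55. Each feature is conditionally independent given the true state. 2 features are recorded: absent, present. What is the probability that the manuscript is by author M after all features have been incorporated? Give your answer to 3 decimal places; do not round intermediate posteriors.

0.787

After 'absent': normaliser = 0.75·0.1000 + 0.7·0.1500 + 0.45·0.7500; P(author N) ≈ 0.1449, P(author P) ≈ 0.2029, P(author M) ≈ 0.6522
After 'present': normaliser = 0.25·0.1449 + 0.3·0.2029 + 0.55·0.6522; P(author N) ≈ 0.0795, P(author P) ≈ 0.1335, P(author M) ≈ 0.7870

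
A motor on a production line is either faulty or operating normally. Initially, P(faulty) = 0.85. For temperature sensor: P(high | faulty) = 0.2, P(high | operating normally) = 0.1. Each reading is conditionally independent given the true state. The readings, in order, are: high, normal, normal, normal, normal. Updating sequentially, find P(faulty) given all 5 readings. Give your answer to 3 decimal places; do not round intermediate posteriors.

After 'high': P(faulty) = 0.2·0.8500 / (0.2·0.8500 + 0.1·0.1500) ≈ 0.9189
After 'normal': P(faulty) = 0.8·0.9189 / (0.8·0.9189 + 0.9·0.0811) ≈ 0.9097
After 'normal': P(faulty) = 0.8·0.9097 / (0.8·0.9097 + 0.9·0.0903) ≈ 0.8995
After 'normal': P(faulty) = 0.8·0.8995 / (0.8·0.8995 + 0.9·0.1005) ≈ 0.8884
After 'normal': P(faulty) = 0.8·0.8884 / (0.8·0.8884 + 0.9·0.1116) ≈ 0.8762

0.876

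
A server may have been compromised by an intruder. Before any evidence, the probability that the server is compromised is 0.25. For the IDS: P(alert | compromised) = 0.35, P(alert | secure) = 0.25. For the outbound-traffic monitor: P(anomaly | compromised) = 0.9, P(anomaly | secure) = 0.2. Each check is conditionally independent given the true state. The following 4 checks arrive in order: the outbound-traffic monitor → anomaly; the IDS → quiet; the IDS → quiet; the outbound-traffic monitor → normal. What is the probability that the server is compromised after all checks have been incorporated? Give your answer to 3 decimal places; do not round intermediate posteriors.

0.123

Each posterior becomes the prior for the next update.
After the outbound-traffic monitor='anomaly': P(compromised) = 0.9·0.2500 / (0.9·0.2500 + 0.2·0.7500) ≈ 0.6000
After the IDS='quiet': P(compromised) = 0.65·0.6000 / (0.65·0.6000 + 0.75·0.4000) ≈ 0.5652
After the IDS='quiet': P(compromised) = 0.65·0.5652 / (0.65·0.5652 + 0.75·0.4348) ≈ 0.5298
After the outbound-traffic monitor='normal': P(compromised) = 0.1·0.5298 / (0.1·0.5298 + 0.8·0.4702) ≈ 0.1234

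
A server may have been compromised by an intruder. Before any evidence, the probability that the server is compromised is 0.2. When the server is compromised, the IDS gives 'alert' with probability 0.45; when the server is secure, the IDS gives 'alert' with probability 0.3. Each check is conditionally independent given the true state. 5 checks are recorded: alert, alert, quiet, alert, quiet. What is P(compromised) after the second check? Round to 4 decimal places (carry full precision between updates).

Each posterior becomes the prior for the next update.
After 'alert': P(compromised) = 0.45·0.2000 / (0.45·0.2000 + 0.3·0.8000) ≈ 0.2727
After 'alert': P(compromised) = 0.45·0.2727 / (0.45·0.2727 + 0.3·0.7273) ≈ 0.3600

0.3600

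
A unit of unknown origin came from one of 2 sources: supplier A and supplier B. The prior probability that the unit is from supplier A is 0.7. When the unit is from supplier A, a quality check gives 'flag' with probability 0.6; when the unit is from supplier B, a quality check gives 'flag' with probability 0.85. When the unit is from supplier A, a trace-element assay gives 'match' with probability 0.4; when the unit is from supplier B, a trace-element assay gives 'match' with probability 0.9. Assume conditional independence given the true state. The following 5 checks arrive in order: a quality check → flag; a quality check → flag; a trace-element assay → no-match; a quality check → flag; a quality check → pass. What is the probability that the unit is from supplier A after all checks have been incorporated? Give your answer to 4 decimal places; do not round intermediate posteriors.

0.9292

Apply Bayes' rule sequentially, carrying P(supplier A) forward.
After a quality check='flag': P(supplier A) = 0.6·0.7000 / (0.6·0.7000 + 0.85·0.3000) ≈ 0.6222
After a quality check='flag': P(supplier A) = 0.6·0.6222 / (0.6·0.6222 + 0.85·0.3778) ≈ 0.5376
After a trace-element assay='no-match': P(supplier A) = 0.6·0.5376 / (0.6·0.5376 + 0.1·0.4624) ≈ 0.8746
After a quality check='flag': P(supplier A) = 0.6·0.8746 / (0.6·0.8746 + 0.85·0.1254) ≈ 0.8312
After a quality check='pass': P(supplier A) = 0.4·0.8312 / (0.4·0.8312 + 0.15·0.1688) ≈ 0.9292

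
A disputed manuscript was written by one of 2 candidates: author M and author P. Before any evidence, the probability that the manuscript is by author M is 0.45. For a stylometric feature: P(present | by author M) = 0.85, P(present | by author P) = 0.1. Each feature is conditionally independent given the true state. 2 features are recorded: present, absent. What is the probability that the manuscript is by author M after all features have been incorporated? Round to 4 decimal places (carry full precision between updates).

0.5368

After 'present': P(author M) = 0.85·0.4500 / (0.85·0.4500 + 0.1·0.5500) ≈ 0.8743
After 'absent': P(author M) = 0.15·0.8743 / (0.15·0.8743 + 0.9·0.1257) ≈ 0.5368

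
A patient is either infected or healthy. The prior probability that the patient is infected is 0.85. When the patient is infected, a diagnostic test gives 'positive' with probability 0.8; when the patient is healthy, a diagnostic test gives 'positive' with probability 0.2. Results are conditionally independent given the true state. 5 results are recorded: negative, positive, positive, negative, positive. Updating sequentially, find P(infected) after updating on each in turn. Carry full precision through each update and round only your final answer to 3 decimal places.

0.958

After 'negative': P(infected) = 0.2·0.8500 / (0.2·0.8500 + 0.8·0.1500) ≈ 0.5862
After 'positive': P(infected) = 0.8·0.5862 / (0.8·0.5862 + 0.2·0.4138) ≈ 0.8500
After 'positive': P(infected) = 0.8·0.8500 / (0.8·0.8500 + 0.2·0.1500) ≈ 0.9577
After 'negative': P(infected) = 0.2·0.9577 / (0.2·0.9577 + 0.8·0.0423) ≈ 0.8500
After 'positive': P(infected) = 0.8·0.8500 / (0.8·0.8500 + 0.2·0.1500) ≈ 0.9577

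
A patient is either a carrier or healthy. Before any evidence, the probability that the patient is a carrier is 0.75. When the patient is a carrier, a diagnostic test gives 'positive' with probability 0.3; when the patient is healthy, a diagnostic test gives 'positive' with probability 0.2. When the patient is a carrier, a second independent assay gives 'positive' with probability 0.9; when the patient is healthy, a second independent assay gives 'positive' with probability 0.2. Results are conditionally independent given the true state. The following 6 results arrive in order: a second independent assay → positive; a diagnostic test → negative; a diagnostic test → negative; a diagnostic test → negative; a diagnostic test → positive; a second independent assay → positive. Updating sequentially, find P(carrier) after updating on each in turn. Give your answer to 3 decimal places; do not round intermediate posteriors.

Apply Bayes' rule sequentially, carrying P(carrier) forward.
After a second independent assay='positive': P(carrier) = 0.9·0.7500 / (0.9·0.7500 + 0.2·0.2500) ≈ 0.9310
After a diagnostic test='negative': P(carrier) = 0.7·0.9310 / (0.7·0.9310 + 0.8·0.0690) ≈ 0.9220
After a diagnostic test='negative': P(carrier) = 0.7·0.9220 / (0.7·0.9220 + 0.8·0.0780) ≈ 0.9118
After a diagnostic test='negative': P(carrier) = 0.7·0.9118 / (0.7·0.9118 + 0.8·0.0882) ≈ 0.9004
After a diagnostic test='positive': P(carrier) = 0.3·0.9004 / (0.3·0.9004 + 0.2·0.0996) ≈ 0.9313
After a second independent assay='positive': P(carrier) = 0.9·0.9313 / (0.9·0.9313 + 0.2·0.0687) ≈ 0.9839

0.984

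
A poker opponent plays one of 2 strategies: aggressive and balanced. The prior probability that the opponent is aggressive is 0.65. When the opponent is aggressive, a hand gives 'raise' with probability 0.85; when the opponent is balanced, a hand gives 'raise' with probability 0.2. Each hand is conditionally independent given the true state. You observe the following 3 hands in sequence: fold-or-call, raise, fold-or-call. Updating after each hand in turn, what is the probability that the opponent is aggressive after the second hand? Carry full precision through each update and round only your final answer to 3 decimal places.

0.597

After 'fold-or-call': P(aggressive) = 0.15·0.6500 / (0.15·0.6500 + 0.8·0.3500) ≈ 0.2583
After 'raise': P(aggressive) = 0.85·0.2583 / (0.85·0.2583 + 0.2·0.7417) ≈ 0.5968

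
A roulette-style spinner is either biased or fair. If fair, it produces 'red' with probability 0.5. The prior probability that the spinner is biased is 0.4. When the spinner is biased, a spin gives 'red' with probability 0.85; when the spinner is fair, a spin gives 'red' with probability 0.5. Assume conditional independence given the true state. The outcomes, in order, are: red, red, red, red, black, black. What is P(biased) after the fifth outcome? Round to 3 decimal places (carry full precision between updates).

0.626

After 'red': P(biased) = 0.85·0.4000 / (0.85·0.4000 + 0.5·0.6000) ≈ 0.5312
After 'red': P(biased) = 0.85·0.5312 / (0.85·0.5312 + 0.5·0.4688) ≈ 0.6583
After 'red': P(biased) = 0.85·0.6583 / (0.85·0.6583 + 0.5·0.3417) ≈ 0.7661
After 'red': P(biased) = 0.85·0.7661 / (0.85·0.7661 + 0.5·0.2339) ≈ 0.8477
After 'black': P(biased) = 0.15·0.8477 / (0.15·0.8477 + 0.5·0.1523) ≈ 0.6255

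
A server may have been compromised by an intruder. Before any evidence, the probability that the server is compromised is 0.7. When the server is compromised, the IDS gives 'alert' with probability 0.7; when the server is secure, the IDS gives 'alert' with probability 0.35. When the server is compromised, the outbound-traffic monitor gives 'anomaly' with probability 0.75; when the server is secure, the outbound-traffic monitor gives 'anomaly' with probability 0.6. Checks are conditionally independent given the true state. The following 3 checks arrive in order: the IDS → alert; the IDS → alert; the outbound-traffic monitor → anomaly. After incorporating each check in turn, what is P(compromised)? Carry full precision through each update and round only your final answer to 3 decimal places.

0.921

After the IDS='alert': P(compromised) = 0.7·0.7000 / (0.7·0.7000 + 0.35·0.3000) ≈ 0.8235
After the IDS='alert': P(compromised) = 0.7·0.8235 / (0.7·0.8235 + 0.35·0.1765) ≈ 0.9032
After the outbound-traffic monitor='anomaly': P(compromised) = 0.75·0.9032 / (0.75·0.9032 + 0.6·0.0968) ≈ 0.9211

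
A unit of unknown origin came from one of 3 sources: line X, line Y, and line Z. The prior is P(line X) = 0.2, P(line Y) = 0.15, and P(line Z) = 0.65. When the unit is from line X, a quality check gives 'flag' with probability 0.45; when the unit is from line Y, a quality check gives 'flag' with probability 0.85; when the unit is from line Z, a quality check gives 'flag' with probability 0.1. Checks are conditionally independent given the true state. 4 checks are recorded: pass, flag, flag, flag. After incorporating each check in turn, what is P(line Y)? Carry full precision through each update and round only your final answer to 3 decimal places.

0.566

After 'pass': normaliser = 0.55·0.2000 + 0.15·0.1500 + 0.9·0.6500; P(line X) ≈ 0.1533, P(line Y) ≈ 0.0314, P(line Z) ≈ 0.8153
After 'flag': normaliser = 0.45·0.1533 + 0.85·0.0314 + 0.1·0.8153; P(line X) ≈ 0.3894, P(line Y) ≈ 0.1504, P(line Z) ≈ 0.4602
After 'flag': normaliser = 0.45·0.3894 + 0.85·0.1504 + 0.1·0.4602; P(line X) ≈ 0.5019, P(line Y) ≈ 0.3663, P(line Z) ≈ 0.1318
After 'flag': normaliser = 0.45·0.5019 + 0.85·0.3663 + 0.1·0.1318; P(line X) ≈ 0.4104, P(line Y) ≈ 0.5657, P(line Z) ≈ 0.0239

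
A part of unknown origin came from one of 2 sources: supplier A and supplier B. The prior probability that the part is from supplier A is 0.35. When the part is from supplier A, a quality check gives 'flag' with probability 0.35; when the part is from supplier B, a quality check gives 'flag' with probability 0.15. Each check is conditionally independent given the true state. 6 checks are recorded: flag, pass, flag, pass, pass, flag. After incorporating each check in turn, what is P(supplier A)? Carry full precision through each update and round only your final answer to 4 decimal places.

After 'flag': P(supplier A) = 0.35·0.3500 / (0.35·0.3500 + 0.15·0.6500) ≈ 0.5568
After 'pass': P(supplier A) = 0.65·0.5568 / (0.65·0.5568 + 0.85·0.4432) ≈ 0.4900
After 'flag': P(supplier A) = 0.35·0.4900 / (0.35·0.4900 + 0.15·0.5100) ≈ 0.6915
After 'pass': P(supplier A) = 0.65·0.6915 / (0.65·0.6915 + 0.85·0.3085) ≈ 0.6316
After 'pass': P(supplier A) = 0.65·0.6316 / (0.65·0.6316 + 0.85·0.3684) ≈ 0.5673
After 'flag': P(supplier A) = 0.35·0.5673 / (0.35·0.5673 + 0.15·0.4327) ≈ 0.7536

0.7536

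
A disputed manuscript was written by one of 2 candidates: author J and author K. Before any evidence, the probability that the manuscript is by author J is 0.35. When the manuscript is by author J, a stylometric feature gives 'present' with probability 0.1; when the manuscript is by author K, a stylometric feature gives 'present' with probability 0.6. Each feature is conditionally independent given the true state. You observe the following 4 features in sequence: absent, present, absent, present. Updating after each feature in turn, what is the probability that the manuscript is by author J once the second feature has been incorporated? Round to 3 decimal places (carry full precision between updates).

Apply Bayes' rule sequentially, carrying P(author J) forward.
After 'absent': P(author J) = 0.9·0.3500 / (0.9·0.3500 + 0.4·0.6500) ≈ 0.5478
After 'present': P(author J) = 0.1·0.5478 / (0.1·0.5478 + 0.6·0.4522) ≈ 0.1680

0.168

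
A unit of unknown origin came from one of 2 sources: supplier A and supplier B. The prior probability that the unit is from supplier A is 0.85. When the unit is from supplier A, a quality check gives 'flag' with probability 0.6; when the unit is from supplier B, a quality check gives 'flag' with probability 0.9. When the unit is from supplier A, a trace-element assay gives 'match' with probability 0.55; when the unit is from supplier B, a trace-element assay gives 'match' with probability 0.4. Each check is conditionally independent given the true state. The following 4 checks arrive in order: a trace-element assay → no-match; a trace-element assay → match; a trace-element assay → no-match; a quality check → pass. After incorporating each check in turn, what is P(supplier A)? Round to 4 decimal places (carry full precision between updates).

0.9460

After a trace-element assay='no-match': P(supplier A) = 0.45·0.8500 / (0.45·0.8500 + 0.6·0.1500) ≈ 0.8095
After a trace-element assay='match': P(supplier A) = 0.55·0.8095 / (0.55·0.8095 + 0.4·0.1905) ≈ 0.8539
After a trace-element assay='no-match': P(supplier A) = 0.45·0.8539 / (0.45·0.8539 + 0.6·0.1461) ≈ 0.8142
After a quality check='pass': P(supplier A) = 0.4·0.8142 / (0.4·0.8142 + 0.1·0.1858) ≈ 0.9460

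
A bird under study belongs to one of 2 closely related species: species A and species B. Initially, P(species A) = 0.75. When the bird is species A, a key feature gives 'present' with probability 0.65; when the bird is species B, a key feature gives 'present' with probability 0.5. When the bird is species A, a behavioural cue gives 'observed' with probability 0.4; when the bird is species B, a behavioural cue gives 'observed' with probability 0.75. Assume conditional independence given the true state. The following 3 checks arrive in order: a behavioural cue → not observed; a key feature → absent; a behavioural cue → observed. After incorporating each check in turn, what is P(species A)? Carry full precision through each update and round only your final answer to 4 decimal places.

0.7289

After a behavioural cue='not observed': P(species A) = 0.6·0.7500 / (0.6·0.7500 + 0.25·0.2500) ≈ 0.8780
After a key feature='absent': P(species A) = 0.35·0.8780 / (0.35·0.8780 + 0.5·0.1220) ≈ 0.8344
After a behavioural cue='observed': P(species A) = 0.4·0.8344 / (0.4·0.8344 + 0.75·0.1656) ≈ 0.7289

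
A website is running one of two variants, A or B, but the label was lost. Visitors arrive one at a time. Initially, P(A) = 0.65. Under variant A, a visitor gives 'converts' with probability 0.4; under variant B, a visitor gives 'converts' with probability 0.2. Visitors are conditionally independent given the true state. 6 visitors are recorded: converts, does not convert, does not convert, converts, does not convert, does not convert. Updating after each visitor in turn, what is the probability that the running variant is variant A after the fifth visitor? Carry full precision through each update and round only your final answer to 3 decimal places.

After 'converts': P(A) = 0.4·0.6500 / (0.4·0.6500 + 0.2·0.3500) ≈ 0.7879
After 'does not convert': P(A) = 0.6·0.7879 / (0.6·0.7879 + 0.8·0.2121) ≈ 0.7358
After 'does not convert': P(A) = 0.6·0.7358 / (0.6·0.7358 + 0.8·0.2642) ≈ 0.6763
After 'converts': P(A) = 0.4·0.6763 / (0.4·0.6763 + 0.2·0.3237) ≈ 0.8069
After 'does not convert': P(A) = 0.6·0.8069 / (0.6·0.8069 + 0.8·0.1931) ≈ 0.7581

0.758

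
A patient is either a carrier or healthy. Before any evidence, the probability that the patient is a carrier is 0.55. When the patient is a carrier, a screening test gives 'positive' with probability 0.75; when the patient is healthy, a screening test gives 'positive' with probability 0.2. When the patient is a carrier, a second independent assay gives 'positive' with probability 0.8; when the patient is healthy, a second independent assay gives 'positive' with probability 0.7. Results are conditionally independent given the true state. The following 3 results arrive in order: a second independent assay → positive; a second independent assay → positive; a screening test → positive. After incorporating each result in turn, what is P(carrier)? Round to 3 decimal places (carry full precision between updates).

After a second independent assay='positive': P(carrier) = 0.8·0.5500 / (0.8·0.5500 + 0.7·0.4500) ≈ 0.5828
After a second independent assay='positive': P(carrier) = 0.8·0.5828 / (0.8·0.5828 + 0.7·0.4172) ≈ 0.6148
After a screening test='positive': P(carrier) = 0.75·0.6148 / (0.75·0.6148 + 0.2·0.3852) ≈ 0.8569

0.857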